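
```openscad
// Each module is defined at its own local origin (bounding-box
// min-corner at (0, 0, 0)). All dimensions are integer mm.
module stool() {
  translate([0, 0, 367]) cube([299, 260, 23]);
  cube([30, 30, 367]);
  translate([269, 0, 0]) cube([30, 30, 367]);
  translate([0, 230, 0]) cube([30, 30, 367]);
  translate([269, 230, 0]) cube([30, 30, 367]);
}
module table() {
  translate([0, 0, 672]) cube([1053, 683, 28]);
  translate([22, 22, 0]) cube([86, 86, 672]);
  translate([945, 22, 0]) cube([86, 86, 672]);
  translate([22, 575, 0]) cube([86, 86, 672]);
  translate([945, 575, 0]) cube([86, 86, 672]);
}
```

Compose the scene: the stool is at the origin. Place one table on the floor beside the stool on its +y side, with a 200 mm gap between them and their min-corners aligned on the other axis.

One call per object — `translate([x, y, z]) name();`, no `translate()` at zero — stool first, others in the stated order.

stool();
translate([0, 460, 0]) table();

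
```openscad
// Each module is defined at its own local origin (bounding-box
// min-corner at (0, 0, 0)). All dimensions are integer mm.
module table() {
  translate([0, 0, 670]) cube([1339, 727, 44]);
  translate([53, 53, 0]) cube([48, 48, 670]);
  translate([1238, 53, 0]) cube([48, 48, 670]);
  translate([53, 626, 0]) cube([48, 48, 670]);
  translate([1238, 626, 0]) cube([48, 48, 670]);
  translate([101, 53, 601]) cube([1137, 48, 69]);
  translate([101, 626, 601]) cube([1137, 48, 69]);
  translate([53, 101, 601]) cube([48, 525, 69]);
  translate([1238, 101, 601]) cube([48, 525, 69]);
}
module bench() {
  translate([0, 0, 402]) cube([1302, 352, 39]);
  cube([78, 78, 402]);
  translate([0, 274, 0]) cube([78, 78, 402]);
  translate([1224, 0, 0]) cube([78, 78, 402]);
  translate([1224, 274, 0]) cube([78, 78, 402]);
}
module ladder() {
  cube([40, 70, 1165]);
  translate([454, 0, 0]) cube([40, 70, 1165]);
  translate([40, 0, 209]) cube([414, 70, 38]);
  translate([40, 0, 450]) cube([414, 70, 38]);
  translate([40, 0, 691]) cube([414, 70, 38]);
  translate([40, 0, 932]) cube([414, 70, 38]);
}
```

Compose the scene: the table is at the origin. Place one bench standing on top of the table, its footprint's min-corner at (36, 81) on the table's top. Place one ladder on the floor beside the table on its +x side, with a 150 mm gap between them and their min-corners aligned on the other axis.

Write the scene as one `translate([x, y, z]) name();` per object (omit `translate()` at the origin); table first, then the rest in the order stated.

table();
translate([36, 81, 714]) bench();
translate([1489, 0, 0]) ladder();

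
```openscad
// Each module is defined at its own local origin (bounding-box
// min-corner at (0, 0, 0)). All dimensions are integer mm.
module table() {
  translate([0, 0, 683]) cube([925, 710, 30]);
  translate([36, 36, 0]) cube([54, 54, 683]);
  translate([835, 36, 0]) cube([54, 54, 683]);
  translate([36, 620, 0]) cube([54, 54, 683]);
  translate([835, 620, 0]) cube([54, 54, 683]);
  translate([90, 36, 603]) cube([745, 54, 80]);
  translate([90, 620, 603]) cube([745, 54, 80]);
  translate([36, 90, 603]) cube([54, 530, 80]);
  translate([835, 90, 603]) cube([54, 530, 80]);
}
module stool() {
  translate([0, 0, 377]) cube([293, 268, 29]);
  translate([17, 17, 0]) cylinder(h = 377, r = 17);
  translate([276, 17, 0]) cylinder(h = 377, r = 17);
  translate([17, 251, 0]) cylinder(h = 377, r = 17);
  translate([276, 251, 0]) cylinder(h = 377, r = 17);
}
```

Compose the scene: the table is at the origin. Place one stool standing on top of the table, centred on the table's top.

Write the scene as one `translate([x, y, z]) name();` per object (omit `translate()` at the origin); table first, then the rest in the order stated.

table();
translate([316, 221, 713]) stool();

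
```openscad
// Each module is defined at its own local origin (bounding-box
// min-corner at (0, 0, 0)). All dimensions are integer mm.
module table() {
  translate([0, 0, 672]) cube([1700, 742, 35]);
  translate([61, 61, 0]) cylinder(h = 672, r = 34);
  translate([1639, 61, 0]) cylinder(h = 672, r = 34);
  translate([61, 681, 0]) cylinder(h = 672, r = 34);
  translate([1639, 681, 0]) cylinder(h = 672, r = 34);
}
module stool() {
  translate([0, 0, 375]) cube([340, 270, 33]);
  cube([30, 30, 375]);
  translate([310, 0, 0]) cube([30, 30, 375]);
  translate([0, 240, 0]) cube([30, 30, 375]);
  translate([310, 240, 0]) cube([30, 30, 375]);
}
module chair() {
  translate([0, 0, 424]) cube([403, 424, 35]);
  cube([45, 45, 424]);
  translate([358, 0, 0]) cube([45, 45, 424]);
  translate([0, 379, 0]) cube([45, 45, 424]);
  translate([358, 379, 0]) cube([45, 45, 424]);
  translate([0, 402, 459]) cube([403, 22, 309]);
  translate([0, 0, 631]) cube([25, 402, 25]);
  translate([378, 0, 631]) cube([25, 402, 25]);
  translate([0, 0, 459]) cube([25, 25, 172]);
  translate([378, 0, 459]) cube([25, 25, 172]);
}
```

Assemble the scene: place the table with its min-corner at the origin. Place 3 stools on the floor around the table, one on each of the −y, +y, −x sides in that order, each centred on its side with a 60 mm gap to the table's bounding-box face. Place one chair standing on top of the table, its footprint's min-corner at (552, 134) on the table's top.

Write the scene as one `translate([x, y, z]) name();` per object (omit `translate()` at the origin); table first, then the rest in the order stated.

table();
translate([680, -330, 0]) stool();
translate([680, 802, 0]) stool();
translate([-400, 236, 0]) stool();
translate([552, 134, 707]) chair();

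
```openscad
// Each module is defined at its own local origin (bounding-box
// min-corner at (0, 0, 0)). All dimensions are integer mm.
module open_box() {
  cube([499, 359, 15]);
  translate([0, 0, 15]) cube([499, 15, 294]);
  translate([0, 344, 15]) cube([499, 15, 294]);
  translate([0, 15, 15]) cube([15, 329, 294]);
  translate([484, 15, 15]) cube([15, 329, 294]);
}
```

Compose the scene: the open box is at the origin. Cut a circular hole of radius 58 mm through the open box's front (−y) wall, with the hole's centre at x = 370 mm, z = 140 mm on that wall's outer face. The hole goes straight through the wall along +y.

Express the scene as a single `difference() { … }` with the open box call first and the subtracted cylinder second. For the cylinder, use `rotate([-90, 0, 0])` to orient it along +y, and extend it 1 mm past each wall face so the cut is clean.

difference() {
  open_box();
  translate([370, -1, 140]) rotate([-90, 0, 0]) cylinder(h = 17, r = 58);
}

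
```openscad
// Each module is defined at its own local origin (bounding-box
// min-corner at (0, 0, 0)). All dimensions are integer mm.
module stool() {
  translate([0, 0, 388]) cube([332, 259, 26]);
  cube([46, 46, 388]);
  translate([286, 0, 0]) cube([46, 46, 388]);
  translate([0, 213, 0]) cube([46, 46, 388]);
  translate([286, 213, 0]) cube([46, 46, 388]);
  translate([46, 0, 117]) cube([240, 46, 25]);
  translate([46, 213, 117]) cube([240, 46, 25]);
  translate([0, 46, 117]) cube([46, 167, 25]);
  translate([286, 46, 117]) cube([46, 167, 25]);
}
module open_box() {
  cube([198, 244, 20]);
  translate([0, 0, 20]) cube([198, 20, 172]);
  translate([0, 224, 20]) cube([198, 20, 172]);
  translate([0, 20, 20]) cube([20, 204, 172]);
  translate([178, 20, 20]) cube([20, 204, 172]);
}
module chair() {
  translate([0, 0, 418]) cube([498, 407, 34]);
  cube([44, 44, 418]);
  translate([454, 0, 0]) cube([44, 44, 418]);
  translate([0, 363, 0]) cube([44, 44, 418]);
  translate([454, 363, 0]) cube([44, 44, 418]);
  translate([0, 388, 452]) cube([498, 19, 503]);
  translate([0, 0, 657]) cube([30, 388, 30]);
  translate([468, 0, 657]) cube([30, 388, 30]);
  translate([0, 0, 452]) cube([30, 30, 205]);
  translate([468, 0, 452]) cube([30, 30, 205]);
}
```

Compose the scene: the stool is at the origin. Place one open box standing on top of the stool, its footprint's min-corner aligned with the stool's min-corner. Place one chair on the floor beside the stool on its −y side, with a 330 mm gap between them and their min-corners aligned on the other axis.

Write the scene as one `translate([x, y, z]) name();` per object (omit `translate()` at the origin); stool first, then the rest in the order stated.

stool();
translate([0, 0, 414]) open_box();
translate([0, -737, 0]) chair();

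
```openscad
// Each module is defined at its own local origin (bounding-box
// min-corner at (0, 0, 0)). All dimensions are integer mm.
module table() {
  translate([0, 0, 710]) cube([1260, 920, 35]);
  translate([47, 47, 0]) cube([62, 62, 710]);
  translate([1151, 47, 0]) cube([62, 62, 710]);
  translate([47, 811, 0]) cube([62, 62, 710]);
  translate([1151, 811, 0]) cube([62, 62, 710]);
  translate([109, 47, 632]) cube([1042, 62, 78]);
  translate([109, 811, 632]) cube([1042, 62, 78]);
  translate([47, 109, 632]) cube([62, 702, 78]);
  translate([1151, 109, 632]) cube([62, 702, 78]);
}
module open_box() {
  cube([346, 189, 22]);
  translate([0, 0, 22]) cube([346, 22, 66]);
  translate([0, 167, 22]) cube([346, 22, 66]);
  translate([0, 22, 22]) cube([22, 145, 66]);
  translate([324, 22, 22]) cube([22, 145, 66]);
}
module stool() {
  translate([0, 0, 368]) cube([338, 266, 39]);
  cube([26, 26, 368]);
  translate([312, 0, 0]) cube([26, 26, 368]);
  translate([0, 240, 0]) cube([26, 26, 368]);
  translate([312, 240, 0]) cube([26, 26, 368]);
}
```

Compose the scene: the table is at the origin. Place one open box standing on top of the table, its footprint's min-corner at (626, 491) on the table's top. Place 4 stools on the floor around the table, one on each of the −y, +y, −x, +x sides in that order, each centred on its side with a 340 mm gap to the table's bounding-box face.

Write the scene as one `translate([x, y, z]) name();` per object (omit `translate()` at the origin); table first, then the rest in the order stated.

table();
translate([626, 491, 745]) open_box();
translate([461, -606, 0]) stool();
translate([461, 1260, 0]) stool();
translate([-678, 327, 0]) stool();
translate([1600, 327, 0]) stool();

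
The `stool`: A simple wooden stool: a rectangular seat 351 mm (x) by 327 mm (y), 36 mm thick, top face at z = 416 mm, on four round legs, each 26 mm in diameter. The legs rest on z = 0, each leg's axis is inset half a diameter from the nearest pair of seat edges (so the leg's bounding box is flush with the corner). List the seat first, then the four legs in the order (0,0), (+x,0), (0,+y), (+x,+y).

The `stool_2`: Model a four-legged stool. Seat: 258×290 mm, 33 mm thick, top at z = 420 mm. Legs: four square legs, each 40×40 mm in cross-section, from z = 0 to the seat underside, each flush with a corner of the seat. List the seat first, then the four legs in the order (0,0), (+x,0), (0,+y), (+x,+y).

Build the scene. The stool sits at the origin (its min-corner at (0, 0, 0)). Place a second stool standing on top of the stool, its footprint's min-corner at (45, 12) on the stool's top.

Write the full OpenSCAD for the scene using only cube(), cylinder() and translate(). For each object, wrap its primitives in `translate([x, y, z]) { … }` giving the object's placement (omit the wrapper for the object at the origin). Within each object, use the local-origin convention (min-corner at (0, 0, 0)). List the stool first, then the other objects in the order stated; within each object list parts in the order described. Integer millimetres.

translate([0, 0, 380]) cube([351, 327, 36]);
translate([13, 13, 0]) cylinder(h = 380, r = 13);
translate([338, 13, 0]) cylinder(h = 380, r = 13);
translate([13, 314, 0]) cylinder(h = 380, r = 13);
translate([338, 314, 0]) cylinder(h = 380, r = 13);
translate([45, 12, 416]) {
  translate([0, 0, 387]) cube([258, 290, 33]);
  cube([40, 40, 387]);
  translate([218, 0, 0]) cube([40, 40, 387]);
  translate([0, 250, 0]) cube([40, 40, 387]);
  translate([218, 250, 0]) cube([40, 40, 387]);
}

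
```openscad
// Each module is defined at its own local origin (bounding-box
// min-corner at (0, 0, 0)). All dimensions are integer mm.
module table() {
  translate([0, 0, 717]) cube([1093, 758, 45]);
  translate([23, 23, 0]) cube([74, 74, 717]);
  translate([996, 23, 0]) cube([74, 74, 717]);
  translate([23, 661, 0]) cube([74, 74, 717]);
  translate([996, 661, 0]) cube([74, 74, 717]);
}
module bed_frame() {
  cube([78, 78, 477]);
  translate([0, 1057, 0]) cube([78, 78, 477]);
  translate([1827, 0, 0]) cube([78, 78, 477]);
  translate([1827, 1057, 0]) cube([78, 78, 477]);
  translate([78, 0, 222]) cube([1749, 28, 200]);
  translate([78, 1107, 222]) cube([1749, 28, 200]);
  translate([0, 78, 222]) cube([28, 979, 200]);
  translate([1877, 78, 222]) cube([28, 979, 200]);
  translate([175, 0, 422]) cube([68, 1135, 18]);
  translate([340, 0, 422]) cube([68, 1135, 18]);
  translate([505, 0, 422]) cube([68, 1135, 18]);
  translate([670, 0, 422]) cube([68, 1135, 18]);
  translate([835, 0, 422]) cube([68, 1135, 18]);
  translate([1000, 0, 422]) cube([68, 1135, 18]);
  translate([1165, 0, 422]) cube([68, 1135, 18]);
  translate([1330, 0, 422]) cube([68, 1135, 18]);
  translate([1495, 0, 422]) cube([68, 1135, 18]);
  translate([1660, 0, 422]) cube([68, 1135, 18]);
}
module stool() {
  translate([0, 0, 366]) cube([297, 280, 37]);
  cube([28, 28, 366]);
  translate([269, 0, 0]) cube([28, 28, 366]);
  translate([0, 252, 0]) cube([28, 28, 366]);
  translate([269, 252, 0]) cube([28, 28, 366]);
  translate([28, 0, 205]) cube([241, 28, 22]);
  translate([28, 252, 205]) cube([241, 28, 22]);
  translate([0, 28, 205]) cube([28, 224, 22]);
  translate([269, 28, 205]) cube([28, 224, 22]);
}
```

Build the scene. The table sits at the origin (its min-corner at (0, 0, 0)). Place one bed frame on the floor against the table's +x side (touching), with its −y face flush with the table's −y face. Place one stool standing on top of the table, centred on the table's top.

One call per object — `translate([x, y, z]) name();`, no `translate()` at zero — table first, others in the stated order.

table();
translate([1093, 0, 0]) bed_frame();
translate([398, 239, 762]) stool();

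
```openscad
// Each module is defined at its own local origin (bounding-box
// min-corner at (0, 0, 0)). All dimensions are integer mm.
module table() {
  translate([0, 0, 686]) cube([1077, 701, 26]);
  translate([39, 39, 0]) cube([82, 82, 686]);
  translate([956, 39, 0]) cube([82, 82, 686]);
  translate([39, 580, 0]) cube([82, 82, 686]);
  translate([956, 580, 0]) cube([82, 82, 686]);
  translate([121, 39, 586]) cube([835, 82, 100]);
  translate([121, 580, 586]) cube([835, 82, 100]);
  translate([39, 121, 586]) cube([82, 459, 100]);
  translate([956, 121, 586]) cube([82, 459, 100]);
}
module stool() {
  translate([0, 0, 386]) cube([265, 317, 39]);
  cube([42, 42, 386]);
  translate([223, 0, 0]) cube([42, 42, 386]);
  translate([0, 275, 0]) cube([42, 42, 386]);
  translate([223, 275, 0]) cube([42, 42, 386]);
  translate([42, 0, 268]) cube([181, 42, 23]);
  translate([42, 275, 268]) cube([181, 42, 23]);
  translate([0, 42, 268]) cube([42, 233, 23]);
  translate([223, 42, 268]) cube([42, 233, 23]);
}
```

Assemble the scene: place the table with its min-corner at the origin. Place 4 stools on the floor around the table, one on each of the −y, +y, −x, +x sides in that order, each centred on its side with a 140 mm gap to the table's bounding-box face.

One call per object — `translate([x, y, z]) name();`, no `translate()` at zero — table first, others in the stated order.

table();
translate([406, -457, 0]) stool();
translate([406, 841, 0]) stool();
translate([-405, 192, 0]) stool();
translate([1217, 192, 0]) stool();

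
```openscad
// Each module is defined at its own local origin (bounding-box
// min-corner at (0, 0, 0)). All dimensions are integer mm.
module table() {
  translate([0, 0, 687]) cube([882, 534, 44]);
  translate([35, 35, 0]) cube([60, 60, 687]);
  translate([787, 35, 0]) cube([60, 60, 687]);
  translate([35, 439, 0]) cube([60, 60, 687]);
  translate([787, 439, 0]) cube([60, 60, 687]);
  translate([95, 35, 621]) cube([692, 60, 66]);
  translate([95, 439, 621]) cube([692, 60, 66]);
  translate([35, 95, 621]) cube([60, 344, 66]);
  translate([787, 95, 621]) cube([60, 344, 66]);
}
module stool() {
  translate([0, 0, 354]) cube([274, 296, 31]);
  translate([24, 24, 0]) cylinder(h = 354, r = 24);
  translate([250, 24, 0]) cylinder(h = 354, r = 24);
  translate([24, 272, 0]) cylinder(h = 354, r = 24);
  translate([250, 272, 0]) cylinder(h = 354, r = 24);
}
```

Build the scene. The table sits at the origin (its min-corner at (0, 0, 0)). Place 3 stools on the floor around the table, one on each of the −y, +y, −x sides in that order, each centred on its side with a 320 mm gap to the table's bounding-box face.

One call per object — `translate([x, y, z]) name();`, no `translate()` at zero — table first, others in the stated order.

table();
translate([304, -616, 0]) stool();
translate([304, 854, 0]) stool();
translate([-594, 119, 0]) stool();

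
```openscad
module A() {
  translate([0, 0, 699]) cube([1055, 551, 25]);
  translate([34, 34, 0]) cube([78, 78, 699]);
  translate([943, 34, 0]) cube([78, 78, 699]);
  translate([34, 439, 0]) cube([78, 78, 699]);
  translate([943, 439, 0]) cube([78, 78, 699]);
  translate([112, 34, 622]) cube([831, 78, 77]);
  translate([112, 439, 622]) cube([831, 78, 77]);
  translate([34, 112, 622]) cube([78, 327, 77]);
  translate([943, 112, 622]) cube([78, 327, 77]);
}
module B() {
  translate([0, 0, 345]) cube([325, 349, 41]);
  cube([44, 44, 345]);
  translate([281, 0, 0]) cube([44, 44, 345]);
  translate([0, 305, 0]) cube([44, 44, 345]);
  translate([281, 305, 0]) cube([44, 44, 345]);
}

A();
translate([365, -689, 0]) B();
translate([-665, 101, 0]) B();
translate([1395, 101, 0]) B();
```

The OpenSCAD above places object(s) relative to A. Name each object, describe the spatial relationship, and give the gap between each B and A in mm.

A is a table. B is a stool. Three stools sit around the table at the −y, −x, +x sides. The gap between each stool and the table is 340 mm.

Each stool's nearest face is 340 mm from the table's bounding box.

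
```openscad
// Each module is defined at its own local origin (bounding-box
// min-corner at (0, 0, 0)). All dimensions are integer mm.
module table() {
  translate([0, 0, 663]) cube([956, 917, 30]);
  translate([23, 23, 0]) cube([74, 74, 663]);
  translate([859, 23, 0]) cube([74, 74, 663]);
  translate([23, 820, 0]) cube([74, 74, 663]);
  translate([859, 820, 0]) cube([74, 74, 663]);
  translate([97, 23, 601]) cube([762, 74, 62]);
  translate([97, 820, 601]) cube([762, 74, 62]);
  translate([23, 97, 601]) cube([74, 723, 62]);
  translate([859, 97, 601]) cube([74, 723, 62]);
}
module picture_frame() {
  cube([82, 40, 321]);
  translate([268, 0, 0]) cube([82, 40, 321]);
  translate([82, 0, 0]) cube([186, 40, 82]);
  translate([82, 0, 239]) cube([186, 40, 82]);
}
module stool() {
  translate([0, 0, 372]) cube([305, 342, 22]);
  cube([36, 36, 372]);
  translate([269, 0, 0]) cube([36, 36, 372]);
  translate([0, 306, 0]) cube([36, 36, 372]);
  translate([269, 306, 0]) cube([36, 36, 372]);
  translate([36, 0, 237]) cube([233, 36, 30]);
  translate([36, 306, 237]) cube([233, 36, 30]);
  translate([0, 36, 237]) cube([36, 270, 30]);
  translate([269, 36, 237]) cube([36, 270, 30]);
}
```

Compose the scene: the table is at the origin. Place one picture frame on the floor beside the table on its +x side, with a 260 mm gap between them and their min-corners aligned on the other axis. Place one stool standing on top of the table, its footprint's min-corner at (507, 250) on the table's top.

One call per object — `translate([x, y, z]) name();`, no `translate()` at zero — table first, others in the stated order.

table();
translate([1216, 0, 0]) picture_frame();
translate([507, 250, 693]) stool();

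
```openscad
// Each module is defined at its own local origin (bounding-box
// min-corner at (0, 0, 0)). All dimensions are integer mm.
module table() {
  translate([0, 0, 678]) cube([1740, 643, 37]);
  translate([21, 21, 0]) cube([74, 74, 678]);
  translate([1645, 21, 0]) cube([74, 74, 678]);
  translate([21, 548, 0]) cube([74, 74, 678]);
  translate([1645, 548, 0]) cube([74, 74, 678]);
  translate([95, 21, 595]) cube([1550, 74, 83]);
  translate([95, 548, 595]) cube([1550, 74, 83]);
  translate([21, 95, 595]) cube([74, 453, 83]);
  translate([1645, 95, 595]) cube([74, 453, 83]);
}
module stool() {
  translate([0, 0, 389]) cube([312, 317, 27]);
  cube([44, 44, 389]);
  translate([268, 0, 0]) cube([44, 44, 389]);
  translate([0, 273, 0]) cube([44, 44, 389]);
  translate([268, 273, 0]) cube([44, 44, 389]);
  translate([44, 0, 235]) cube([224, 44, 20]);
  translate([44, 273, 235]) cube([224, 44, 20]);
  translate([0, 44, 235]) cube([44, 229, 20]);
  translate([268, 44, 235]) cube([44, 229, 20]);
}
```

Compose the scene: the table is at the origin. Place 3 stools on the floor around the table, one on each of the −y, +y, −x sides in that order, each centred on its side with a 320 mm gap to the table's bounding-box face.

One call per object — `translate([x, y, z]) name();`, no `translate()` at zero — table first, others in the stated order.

table();
translate([714, -637, 0]) stool();
translate([714, 963, 0]) stool();
translate([-632, 163, 0]) stool();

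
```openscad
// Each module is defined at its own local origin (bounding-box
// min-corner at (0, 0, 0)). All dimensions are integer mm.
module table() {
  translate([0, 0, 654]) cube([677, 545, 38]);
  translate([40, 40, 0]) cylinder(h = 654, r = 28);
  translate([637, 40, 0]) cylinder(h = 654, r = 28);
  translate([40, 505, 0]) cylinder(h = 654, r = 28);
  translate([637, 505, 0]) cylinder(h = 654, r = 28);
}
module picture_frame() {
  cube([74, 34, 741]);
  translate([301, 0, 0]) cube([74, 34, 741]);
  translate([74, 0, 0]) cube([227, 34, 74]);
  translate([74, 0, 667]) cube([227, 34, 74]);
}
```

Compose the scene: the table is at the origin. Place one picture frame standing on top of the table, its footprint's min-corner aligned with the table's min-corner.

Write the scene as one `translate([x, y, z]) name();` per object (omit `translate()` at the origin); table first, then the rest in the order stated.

table();
translate([0, 0, 692]) picture_frame();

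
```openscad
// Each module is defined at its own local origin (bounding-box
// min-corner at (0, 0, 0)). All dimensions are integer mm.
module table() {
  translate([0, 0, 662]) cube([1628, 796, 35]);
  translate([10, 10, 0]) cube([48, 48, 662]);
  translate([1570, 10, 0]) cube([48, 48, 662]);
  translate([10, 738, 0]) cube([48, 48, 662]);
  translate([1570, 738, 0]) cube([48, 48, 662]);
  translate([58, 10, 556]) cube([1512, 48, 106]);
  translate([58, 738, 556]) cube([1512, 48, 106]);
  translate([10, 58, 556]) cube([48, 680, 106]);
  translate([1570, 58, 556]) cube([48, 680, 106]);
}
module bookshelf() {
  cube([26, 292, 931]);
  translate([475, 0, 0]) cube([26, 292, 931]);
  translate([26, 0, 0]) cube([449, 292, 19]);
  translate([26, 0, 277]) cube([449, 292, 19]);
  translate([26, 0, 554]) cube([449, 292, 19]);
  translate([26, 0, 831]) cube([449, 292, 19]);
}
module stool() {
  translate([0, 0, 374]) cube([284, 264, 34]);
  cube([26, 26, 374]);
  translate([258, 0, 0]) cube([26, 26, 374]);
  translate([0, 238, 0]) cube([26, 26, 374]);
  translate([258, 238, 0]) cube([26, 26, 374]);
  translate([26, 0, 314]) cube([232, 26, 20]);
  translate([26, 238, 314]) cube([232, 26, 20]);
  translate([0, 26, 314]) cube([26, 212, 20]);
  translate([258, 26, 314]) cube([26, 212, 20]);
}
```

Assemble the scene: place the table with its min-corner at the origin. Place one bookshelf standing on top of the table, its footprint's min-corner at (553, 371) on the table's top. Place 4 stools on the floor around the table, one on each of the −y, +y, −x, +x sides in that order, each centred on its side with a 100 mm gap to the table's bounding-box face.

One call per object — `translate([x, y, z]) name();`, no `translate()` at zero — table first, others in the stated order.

table();
translate([553, 371, 697]) bookshelf();
translate([672, -364, 0]) stool();
translate([672, 896, 0]) stool();
translate([-384, 266, 0]) stool();
translate([1728, 266, 0]) stool();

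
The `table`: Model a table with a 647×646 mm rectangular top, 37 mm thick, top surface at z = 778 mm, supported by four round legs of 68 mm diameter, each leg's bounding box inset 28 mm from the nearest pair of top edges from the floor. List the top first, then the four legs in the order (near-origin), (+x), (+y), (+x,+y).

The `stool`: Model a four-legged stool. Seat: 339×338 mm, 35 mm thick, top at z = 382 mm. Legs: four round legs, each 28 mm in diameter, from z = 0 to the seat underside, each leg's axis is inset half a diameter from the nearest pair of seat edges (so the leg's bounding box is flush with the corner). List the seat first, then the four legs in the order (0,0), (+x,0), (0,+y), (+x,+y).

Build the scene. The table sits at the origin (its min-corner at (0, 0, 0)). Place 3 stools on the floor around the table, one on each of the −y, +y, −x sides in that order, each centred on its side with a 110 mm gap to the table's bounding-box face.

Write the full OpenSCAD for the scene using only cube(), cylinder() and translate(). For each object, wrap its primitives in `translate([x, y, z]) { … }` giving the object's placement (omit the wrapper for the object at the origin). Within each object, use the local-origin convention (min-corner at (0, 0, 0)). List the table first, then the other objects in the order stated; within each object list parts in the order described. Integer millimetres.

translate([0, 0, 741]) cube([647, 646, 37]);
translate([62, 62, 0]) cylinder(h = 741, r = 34);
translate([585, 62, 0]) cylinder(h = 741, r = 34);
translate([62, 584, 0]) cylinder(h = 741, r = 34);
translate([585, 584, 0]) cylinder(h = 741, r = 34);
translate([154, -448, 0]) {
  translate([0, 0, 347]) cube([339, 338, 35]);
  translate([14, 14, 0]) cylinder(h = 347, r = 14);
  translate([325, 14, 0]) cylinder(h = 347, r = 14);
  translate([14, 324, 0]) cylinder(h = 347, r = 14);
  translate([325, 324, 0]) cylinder(h = 347, r = 14);
}
translate([154, 756, 0]) {
  translate([0, 0, 347]) cube([339, 338, 35]);
  translate([14, 14, 0]) cylinder(h = 347, r = 14);
  translate([325, 14, 0]) cylinder(h = 347, r = 14);
  translate([14, 324, 0]) cylinder(h = 347, r = 14);
  translate([325, 324, 0]) cylinder(h = 347, r = 14);
}
translate([-449, 154, 0]) {
  translate([0, 0, 347]) cube([339, 338, 35]);
  translate([14, 14, 0]) cylinder(h = 347, r = 14);
  translate([325, 14, 0]) cylinder(h = 347, r = 14);
  translate([14, 324, 0]) cylinder(h = 347, r = 14);
  translate([325, 324, 0]) cylinder(h = 347, r = 14);
}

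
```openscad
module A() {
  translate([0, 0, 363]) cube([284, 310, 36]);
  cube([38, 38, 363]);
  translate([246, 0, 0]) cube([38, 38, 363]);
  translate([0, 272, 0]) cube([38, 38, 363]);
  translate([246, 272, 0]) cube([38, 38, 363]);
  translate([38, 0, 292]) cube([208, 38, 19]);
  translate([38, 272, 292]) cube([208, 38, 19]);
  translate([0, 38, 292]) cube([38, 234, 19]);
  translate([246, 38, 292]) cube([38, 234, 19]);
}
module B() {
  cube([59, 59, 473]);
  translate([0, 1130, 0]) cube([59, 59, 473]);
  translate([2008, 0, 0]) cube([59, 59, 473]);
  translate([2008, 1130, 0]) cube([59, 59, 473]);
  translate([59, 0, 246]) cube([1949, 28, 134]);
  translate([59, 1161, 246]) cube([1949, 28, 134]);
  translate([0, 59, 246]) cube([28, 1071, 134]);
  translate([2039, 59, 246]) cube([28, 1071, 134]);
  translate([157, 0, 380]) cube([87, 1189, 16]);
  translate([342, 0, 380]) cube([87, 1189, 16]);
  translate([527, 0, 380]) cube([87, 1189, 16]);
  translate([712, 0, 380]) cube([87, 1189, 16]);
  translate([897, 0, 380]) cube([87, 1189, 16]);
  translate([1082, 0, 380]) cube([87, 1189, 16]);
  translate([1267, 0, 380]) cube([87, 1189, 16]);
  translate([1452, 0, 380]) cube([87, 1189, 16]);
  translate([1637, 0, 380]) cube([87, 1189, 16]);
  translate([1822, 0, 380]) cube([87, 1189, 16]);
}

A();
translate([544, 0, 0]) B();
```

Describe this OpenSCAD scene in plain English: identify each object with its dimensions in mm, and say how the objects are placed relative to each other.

A is a simple wooden stool: a rectangular seat 284 mm (x) by 310 mm (y), 36 mm thick, top face at z = 399 mm, on four square legs, each 38×38 mm in cross-section. The legs rest on z = 0, each flush with a corner of the seat. Four stretchers, 38 mm wide and 19 mm tall, connect adjacent legs with their undersides at z = 292 mm, each running between the inner faces of the legs it joins and aligned with the legs' outer faces on the other axis.

B is a bed frame 2067 mm long (x) by 1189 mm wide (y). Four 59×59 mm corner posts, 473 mm tall, at the corners of the footprint. Four rails of 28 mm thickness and 134 mm height run between adjacent posts with their undersides at z = 246 mm, their outer faces flush with the outside of the frame (the two x-running rails run between the posts' inner faces; the two y-running rails run between the posts' inner faces). 10 slats, each 87 mm wide (x) and 16 mm thick, lie across the top of the two x-running rails, running the full 1189 mm width of the frame in y; the slats are evenly spaced along x between the inner faces of the end posts with equal gaps (rounded down to the nearest mm) at the −x end and between each pair — any rounding remainder accumulates at the +x end.

The bed frame is on the floor beside the stool on its +x side.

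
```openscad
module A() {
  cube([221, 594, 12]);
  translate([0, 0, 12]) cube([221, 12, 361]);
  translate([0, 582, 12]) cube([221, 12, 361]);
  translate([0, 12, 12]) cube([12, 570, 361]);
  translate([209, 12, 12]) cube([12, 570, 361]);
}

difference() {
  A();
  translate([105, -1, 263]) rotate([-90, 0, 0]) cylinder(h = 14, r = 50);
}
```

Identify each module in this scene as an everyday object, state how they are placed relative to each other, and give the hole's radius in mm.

A is an open box. The open box has a circular hole through its front wall. The hole's radius is 50 mm.

The subtracted cylinder has r = 50 mm.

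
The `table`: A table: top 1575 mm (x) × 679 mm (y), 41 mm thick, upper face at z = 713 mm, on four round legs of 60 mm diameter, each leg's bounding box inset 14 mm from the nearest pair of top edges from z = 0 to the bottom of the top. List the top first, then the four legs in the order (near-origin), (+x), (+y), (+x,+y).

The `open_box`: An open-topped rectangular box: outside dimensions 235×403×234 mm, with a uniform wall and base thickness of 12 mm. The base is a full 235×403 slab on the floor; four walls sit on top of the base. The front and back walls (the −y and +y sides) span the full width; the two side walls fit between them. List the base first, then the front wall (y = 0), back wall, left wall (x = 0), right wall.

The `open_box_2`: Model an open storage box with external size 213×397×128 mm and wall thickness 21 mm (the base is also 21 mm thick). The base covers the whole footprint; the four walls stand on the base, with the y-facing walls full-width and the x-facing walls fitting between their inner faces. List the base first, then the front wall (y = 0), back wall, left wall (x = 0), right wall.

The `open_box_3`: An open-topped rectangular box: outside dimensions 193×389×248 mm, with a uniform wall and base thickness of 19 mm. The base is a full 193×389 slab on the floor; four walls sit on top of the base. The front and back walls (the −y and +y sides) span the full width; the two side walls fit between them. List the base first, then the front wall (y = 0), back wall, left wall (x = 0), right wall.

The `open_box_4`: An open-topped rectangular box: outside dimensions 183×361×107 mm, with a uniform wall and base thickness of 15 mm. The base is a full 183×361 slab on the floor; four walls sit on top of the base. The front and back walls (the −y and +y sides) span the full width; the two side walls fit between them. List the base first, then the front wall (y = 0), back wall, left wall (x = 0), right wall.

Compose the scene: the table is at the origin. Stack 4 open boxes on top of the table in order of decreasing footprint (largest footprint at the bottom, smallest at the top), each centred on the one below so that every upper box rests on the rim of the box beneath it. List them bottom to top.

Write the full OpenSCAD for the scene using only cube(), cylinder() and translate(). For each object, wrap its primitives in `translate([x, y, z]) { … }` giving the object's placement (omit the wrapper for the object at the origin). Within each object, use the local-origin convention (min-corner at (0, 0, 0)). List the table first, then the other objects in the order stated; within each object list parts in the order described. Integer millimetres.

translate([0, 0, 672]) cube([1575, 679, 41]);
translate([44, 44, 0]) cylinder(h = 672, r = 30);
translate([1531, 44, 0]) cylinder(h = 672, r = 30);
translate([44, 635, 0]) cylinder(h = 672, r = 30);
translate([1531, 635, 0]) cylinder(h = 672, r = 30);
translate([670, 138, 713]) {
  cube([235, 403, 12]);
  translate([0, 0, 12]) cube([235, 12, 222]);
  translate([0, 391, 12]) cube([235, 12, 222]);
  translate([0, 12, 12]) cube([12, 379, 222]);
  translate([223, 12, 12]) cube([12, 379, 222]);
}
translate([681, 141, 947]) {
  cube([213, 397, 21]);
  translate([0, 0, 21]) cube([213, 21, 107]);
  translate([0, 376, 21]) cube([213, 21, 107]);
  translate([0, 21, 21]) cube([21, 355, 107]);
  translate([192, 21, 21]) cube([21, 355, 107]);
}
translate([691, 145, 1075]) {
  cube([193, 389, 19]);
  translate([0, 0, 19]) cube([193, 19, 229]);
  translate([0, 370, 19]) cube([193, 19, 229]);
  translate([0, 19, 19]) cube([19, 351, 229]);
  translate([174, 19, 19]) cube([19, 351, 229]);
}
translate([696, 159, 1323]) {
  cube([183, 361, 15]);
  translate([0, 0, 15]) cube([183, 15, 92]);
  translate([0, 346, 15]) cube([183, 15, 92]);
  translate([0, 15, 15]) cube([15, 331, 92]);
  translate([168, 15, 15]) cube([15, 331, 92]);
}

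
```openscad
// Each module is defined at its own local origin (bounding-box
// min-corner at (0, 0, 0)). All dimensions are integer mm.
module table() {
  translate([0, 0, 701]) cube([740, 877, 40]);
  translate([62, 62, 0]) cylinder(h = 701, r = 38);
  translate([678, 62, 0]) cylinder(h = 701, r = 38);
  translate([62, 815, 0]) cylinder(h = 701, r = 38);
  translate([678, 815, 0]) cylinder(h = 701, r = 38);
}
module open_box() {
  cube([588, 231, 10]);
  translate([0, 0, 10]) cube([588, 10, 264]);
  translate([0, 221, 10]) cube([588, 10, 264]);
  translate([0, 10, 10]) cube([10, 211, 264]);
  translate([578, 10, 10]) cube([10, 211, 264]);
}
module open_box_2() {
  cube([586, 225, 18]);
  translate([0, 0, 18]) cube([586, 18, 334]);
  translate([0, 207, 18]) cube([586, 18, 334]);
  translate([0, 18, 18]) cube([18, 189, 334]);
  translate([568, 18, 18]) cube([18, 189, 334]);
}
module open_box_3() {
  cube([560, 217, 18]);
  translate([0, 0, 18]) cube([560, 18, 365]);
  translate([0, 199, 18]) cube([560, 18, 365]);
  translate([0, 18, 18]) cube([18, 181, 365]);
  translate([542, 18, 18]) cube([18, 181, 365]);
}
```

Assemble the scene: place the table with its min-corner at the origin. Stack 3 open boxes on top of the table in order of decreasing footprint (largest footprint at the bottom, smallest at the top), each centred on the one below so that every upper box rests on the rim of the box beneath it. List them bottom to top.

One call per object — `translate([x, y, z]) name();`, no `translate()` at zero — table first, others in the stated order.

table();
translate([76, 323, 741]) open_box();
translate([77, 326, 1015]) open_box_2();
translate([90, 330, 1367]) open_box_3();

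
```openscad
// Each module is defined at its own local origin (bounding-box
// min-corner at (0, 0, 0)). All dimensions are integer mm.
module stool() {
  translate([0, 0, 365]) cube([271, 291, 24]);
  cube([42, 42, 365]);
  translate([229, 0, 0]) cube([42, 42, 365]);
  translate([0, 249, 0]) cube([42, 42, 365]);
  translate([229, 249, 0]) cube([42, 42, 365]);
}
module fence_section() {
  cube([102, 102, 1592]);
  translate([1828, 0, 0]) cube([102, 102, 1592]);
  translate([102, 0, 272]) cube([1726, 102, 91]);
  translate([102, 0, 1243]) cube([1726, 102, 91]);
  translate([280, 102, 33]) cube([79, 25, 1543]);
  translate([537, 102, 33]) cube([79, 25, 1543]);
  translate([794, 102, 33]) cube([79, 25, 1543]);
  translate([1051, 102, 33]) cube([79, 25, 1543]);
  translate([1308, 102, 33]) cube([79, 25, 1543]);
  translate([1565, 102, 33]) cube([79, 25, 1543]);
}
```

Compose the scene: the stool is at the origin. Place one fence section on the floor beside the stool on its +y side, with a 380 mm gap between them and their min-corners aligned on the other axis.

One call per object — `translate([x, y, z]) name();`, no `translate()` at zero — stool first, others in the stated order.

stool();
translate([0, 671, 0]) fence_section();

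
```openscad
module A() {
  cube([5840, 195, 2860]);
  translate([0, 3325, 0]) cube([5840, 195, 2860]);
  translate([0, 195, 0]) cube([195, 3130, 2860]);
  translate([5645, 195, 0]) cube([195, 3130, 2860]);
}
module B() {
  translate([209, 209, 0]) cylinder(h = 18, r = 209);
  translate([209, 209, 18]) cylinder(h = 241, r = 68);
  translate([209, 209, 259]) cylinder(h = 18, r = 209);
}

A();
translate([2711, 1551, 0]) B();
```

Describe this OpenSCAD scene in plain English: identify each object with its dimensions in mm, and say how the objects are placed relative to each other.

A is a box-shaped house frame (walls only): outside footprint 5840×3520 mm, wall height 2860 mm, wall thickness 195 mm. The two y-facing walls run the full x-width; the two x-facing walls fit between the inner faces of the y-facing walls.

B is a spool: two coaxial disc flanges of radius 209 mm and thickness 18 mm, joined by a core cylinder of radius 68 mm and height 241 mm. The lower flange rests on z = 0 and the three cylinders share a vertical axis.

The spool sits inside the house frame, centred.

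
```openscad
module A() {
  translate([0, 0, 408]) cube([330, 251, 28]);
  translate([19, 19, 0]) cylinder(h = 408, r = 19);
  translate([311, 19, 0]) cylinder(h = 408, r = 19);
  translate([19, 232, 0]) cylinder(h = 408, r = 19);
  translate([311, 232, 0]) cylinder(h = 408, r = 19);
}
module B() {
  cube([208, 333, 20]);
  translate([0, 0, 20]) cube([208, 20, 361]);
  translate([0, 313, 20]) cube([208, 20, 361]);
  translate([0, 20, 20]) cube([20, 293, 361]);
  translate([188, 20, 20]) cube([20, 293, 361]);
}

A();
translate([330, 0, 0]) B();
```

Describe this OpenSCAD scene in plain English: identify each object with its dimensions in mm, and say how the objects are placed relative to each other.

A is a simple wooden stool: a rectangular seat 330 mm (x) by 251 mm (y), 28 mm thick, top face at z = 436 mm, on four round legs, each 38 mm in diameter. The legs rest on z = 0, each leg's axis is inset half a diameter from the nearest pair of seat edges (so the leg's bounding box is flush with the corner).

B is an open storage box with external size 208×333×381 mm and wall thickness 20 mm (the base is also 20 mm thick). The base covers the whole footprint; the four walls stand on the base, with the y-facing walls full-width and the x-facing walls fitting between their inner faces.

The open box is against the stool's +x side, with their −y faces flush.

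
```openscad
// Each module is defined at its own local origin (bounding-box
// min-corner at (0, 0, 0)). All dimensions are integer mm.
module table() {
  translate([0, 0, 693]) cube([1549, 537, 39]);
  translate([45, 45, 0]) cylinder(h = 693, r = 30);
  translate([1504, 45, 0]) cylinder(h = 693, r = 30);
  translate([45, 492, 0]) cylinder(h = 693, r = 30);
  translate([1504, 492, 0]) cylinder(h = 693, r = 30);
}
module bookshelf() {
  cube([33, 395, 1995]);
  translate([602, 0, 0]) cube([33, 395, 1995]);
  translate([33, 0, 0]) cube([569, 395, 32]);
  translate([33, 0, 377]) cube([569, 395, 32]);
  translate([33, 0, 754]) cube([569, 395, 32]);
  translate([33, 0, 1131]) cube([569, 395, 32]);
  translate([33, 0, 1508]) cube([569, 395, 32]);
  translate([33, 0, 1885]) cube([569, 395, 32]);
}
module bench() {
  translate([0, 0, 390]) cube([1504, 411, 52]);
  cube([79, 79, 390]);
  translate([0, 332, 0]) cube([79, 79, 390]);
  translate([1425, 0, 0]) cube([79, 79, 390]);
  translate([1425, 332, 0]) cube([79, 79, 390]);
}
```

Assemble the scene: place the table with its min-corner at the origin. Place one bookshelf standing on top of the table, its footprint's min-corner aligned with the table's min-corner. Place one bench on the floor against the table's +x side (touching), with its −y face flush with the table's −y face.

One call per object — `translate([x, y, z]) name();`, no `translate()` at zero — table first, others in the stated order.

table();
translate([0, 0, 732]) bookshelf();
translate([1549, 0, 0]) bench();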